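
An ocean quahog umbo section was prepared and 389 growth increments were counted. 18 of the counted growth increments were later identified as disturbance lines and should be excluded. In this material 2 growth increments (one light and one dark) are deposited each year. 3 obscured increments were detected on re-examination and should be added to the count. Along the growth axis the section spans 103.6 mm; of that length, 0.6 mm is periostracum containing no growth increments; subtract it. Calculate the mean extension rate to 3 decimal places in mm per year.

Correcting the raw count gives 389 − 18 + 3 = 374 true growth increments.
Dividing by 2 growth increments per year: 374 / 2 = 187 years.
Removing the 0.6 mm offcut leaves 103.6 − 0.6 = 103.0 mm.
Mean rate = 103.0 mm / 187 years ≈ 0.551 mm per year.

0.551 mm per year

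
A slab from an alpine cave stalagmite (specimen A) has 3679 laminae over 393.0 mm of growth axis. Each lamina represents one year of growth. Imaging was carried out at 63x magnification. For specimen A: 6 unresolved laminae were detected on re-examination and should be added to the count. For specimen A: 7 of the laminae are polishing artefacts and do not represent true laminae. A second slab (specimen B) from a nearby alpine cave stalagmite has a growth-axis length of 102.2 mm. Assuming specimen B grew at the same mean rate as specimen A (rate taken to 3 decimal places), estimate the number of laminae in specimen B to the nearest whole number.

Specimen A: after corrections the count is 3679 − 7 + 6 = 3678 laminae.
A: 393.0 mm over 3678 years gives 393.0 / 3678 ≈ 0.107 mm/year.
For B, 102.2 / 0.107 = 955.14 years ≈ 955 laminae.

955 laminae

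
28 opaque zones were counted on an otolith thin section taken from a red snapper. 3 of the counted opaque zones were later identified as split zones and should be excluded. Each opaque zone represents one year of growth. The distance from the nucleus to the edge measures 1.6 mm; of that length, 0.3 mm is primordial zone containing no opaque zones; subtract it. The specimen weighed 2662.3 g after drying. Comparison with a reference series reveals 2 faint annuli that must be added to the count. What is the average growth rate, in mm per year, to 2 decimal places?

After corrections the count is 28 − 3 + 2 = 27 opaque zones.
The growth record spans 1.6 − 0.3 = 1.3 mm.
1.3 mm over 27 years gives 1.3 / 27 ≈ 0.05 mm per year.

0.05 mm per year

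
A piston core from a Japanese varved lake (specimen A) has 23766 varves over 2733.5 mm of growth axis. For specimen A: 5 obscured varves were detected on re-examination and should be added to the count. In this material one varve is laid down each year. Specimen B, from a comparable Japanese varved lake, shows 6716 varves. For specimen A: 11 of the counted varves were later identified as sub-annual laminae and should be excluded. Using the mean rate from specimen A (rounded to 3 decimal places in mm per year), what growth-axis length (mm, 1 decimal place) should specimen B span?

Specimen A: true varve count = 23766 − 11 + 5 = 23760.
A: Extension rate ≈ 2733.5 / 23760 = 0.115 mm per year.
B's length ≈ 0.115 × 6716 = 772.3 mm.

772.3 mm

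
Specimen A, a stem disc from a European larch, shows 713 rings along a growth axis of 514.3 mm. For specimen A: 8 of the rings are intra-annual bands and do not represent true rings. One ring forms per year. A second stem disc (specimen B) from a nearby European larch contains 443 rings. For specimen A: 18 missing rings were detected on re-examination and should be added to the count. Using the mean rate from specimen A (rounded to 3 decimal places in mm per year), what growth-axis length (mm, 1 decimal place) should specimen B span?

315.0 mm

Specimen A: adjusted count: 713 − 8 + 18 = 723 rings.
A: 514.3 mm over 723 years gives 514.3 / 723 ≈ 0.711 mm per year.
B's length ≈ 0.711 × 443 = 315.0 mm.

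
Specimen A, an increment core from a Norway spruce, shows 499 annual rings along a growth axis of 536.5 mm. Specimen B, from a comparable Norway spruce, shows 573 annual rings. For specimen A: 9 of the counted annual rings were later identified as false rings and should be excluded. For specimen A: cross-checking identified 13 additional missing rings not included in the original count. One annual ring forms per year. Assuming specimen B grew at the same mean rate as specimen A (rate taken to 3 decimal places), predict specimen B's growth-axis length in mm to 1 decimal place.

611.4 mm

Specimen A: correcting the raw count gives 499 − 9 + 13 = 503 true annual rings.
A: Mean rate = 536.5 mm / 503 years ≈ 1.067 mm per year.
For B, 1.067 mm/year × 573 years = 611.4 mm.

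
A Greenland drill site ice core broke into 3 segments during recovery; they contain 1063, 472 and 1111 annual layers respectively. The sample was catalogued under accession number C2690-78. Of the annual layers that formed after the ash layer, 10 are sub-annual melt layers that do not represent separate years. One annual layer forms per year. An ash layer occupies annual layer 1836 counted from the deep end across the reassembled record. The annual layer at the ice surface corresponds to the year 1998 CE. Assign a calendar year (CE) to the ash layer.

Total annual layers = 1063 + 472 + 1111 = 2646.
2646 − 1836 = 810 annual layers lie beyond the ash layer toward the ice surface.
Removing the 10 false annual layers leaves 810 − 10 = 800 true annual layers beyond the ash layer.
Counting back 800 years from 1998 CE places the ash layer in 1998 − 800 = 1198 CE.

1198 CE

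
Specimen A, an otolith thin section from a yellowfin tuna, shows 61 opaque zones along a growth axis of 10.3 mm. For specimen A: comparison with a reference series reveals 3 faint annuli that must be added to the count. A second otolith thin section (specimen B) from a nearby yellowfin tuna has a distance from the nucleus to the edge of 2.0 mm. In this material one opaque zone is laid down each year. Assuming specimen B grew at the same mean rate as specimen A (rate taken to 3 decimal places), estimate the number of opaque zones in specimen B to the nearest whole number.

12 opaque zones

Specimen A: true opaque zone count = 61 + 3 = 64.
A: Extension rate ≈ 10.3 / 64 = 0.161 mm per year.
B spans 2.0 / 0.161 = 12.42 years ≈ 12 opaque zones.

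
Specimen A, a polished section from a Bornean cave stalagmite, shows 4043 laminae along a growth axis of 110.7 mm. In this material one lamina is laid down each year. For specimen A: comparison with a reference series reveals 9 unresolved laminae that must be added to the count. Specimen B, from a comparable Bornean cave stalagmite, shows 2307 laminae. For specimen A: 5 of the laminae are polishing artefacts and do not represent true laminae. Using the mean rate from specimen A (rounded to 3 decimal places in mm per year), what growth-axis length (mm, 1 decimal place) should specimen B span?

62.3 mm

Specimen A: correcting the raw count gives 4043 − 5 + 9 = 4047 true laminae.
A: Mean rate = 110.7 mm / 4047 years ≈ 0.027 mm per year.
B's length ≈ 0.027 × 2307 = 62.3 mm.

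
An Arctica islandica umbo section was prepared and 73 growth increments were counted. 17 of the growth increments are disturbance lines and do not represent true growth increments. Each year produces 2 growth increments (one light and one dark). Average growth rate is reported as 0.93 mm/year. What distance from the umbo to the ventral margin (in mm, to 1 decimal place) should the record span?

True growth increment count = 73 − 17 = 56.
Dividing by 2 growth increments per year: 56 / 2 = 28 years.
Length ≈ 0.93 × 28 = 26.0 mm.

26.0 mm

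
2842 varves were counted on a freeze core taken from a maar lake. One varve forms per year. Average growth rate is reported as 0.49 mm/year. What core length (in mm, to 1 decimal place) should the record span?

2842 years of growth are recorded.
2842 years at 0.49 mm/year gives 0.49 × 2842 = 1392.6 mm.

1392.6 mm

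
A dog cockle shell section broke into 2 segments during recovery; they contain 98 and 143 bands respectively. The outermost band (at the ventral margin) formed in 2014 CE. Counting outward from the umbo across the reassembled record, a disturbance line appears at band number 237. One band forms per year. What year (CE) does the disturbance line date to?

Total bands = 98 + 143 = 241.
The disturbance line sits at band 237 from the umbo, so 241 − 237 = 4 bands formed after it.
2014 − 4 = 2010 CE.

2010 CE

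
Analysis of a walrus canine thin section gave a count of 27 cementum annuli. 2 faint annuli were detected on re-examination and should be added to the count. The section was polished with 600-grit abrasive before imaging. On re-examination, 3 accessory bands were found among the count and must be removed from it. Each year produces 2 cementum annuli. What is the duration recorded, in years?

13 years

True cementum annulus count = 27 − 3 + 2 = 26.
With 2 cementum annuli per year, 26 / 2 = 13 years.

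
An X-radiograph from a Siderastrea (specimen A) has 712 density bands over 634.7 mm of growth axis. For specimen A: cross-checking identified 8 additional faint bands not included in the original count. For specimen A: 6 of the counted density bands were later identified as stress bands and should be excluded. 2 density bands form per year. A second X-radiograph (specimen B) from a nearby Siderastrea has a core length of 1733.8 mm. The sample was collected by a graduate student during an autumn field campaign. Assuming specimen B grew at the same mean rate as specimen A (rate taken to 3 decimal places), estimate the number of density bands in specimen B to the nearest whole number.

Specimen A: adjusted count: 712 − 6 + 8 = 714 density bands.
Specimen A: with 2 density bands per year, 714 / 2 = 357 years.
A: Extension rate ≈ 634.7 / 357 = 1.778 mm per year.
Specimen B: 1733.8 mm / 1.778 mm per year = 975.14 years; at 2 density bands per year that is 975.14 × 2 ≈ 1950 density bands.

1950 density bands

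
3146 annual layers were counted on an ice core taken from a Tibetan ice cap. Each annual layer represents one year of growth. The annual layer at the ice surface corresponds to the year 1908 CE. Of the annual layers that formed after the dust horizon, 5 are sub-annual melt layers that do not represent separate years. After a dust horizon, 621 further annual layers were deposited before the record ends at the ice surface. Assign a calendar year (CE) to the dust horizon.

621 annual layers formed after the dust horizon.
Removing the 5 false annual layers leaves 621 − 5 = 616 true annual layers beyond the dust horizon.
The annual layer at the ice surface is 1908 CE, so the dust horizon dates to 1908 − 616 = 1292 CE.

1292 CE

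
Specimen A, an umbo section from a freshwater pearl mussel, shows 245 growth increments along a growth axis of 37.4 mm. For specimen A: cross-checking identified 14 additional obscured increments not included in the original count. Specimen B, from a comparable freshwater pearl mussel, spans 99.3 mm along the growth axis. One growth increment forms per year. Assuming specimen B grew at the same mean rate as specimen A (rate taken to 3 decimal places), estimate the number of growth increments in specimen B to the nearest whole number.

690 growth increments

Specimen A: after corrections the count is 245 + 14 = 259 growth increments.
A: 37.4 mm over 259 years gives 37.4 / 259 ≈ 0.144 mm/yr.
Specimen B: 99.3 mm / 0.144 mm per year = 689.58 years ≈ 690 growth increments.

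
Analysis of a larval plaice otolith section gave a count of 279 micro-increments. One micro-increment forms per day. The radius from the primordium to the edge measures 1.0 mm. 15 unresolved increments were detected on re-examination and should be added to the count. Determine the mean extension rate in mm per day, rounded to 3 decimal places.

0.003 mm per day

True micro-increment count = 279 + 15 = 294.
Extension rate ≈ 1.0 / 294 = 0.003 mm per day.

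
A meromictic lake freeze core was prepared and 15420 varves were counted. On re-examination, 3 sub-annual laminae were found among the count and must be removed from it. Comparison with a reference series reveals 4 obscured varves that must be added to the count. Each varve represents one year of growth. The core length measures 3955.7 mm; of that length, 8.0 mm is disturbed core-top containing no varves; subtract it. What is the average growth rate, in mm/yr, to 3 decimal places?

0.256 mm/yr

Correcting the raw count gives 15420 − 3 + 4 = 15421 true varves.
Removing the 8.0 mm offcut leaves 3955.7 − 8.0 = 3947.7 mm.
Extension rate ≈ 3947.7 / 15421 = 0.256 mm/yr.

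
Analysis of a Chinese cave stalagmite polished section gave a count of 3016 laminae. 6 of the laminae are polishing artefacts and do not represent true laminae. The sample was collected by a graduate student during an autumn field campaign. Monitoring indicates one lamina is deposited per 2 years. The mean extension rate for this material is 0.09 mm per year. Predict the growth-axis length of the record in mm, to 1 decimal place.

541.8 mm

Adjusted count: 3016 − 6 = 3010 laminae.
Multiplying by 2 years per lamina: 3010 × 2 = 6020 years.
6020 years at 0.09 mm/year gives 0.09 × 6020 = 541.8 mm.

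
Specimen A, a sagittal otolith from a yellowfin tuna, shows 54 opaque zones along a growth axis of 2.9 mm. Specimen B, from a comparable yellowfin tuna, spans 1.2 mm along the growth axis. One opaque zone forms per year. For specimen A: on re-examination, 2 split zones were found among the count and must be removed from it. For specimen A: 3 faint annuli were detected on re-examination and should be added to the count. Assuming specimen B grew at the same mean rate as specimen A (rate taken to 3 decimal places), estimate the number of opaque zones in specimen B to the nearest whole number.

23 opaque zones

Specimen A: true opaque zone count = 54 − 2 + 3 = 55.
A: 2.9 mm over 55 years gives 2.9 / 55 ≈ 0.053 mm/yr.
For B, 1.2 / 0.053 = 22.64 years ≈ 23 opaque zones.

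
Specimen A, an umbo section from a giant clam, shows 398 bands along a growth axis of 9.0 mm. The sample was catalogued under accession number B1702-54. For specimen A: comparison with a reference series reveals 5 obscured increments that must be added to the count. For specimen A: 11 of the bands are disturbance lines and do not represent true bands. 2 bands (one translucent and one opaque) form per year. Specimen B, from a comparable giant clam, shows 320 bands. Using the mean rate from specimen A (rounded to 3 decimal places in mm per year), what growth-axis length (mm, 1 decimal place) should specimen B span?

Specimen A: after corrections the count is 398 − 11 + 5 = 392 bands.
Specimen A: 392 bands at 2 per year is 392 / 2 = 196 years.
A: Mean rate = 9.0 mm / 196 years ≈ 0.046 mm per year.
Specimen B: 320 bands at 2 per year is 320 / 2 = 160 years. Length of B = 0.046 × 160 = 7.4 mm.

7.4 mm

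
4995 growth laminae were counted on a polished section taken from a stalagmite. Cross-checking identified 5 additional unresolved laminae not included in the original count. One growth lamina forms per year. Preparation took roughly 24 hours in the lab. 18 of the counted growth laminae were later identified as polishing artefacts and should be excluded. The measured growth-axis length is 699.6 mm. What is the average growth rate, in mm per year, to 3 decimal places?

True growth lamina count = 4995 − 18 + 5 = 4982.
Extension rate ≈ 699.6 / 4982 = 0.140 mm per year.

0.140 mm per year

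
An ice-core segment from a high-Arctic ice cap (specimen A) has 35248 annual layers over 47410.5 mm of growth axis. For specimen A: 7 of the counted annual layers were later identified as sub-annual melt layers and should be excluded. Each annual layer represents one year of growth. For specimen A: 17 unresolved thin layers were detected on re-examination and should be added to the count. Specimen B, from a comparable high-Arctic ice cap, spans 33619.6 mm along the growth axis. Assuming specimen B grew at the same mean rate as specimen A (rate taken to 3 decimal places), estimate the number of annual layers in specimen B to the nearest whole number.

Specimen A: correcting the raw count gives 35248 − 7 + 17 = 35258 true annual layers.
A: Extension rate ≈ 47410.5 / 35258 = 1.345 mm/year.
Specimen B: 33619.6 mm / 1.345 mm per year = 24995.99 years ≈ 24996 annual layers.

24996 annual layers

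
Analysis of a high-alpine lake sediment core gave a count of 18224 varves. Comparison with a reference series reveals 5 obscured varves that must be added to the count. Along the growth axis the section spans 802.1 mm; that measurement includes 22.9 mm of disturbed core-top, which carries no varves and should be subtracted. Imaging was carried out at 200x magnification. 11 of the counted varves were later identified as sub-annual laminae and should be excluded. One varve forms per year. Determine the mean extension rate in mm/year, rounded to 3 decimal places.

0.043 mm/year

True varve count = 18224 − 11 + 5 = 18218.
Removing the 22.9 mm offcut leaves 802.1 − 22.9 = 779.2 mm.
Extension rate ≈ 779.2 / 18218 = 0.043 mm/year.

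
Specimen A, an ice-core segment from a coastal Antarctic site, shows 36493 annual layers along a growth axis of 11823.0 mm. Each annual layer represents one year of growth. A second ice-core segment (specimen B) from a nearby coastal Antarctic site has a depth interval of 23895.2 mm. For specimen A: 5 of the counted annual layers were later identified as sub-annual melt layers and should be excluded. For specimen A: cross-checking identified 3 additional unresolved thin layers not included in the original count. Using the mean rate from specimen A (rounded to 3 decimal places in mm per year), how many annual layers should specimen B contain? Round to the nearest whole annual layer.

73751 annual layers

Specimen A: true annual layer count = 36493 − 5 + 3 = 36491.
A: Mean rate = 11823.0 mm / 36491 years ≈ 0.324 mm per year.
For B, 23895.2 / 0.324 = 73750.62 years ≈ 73751 annual layers.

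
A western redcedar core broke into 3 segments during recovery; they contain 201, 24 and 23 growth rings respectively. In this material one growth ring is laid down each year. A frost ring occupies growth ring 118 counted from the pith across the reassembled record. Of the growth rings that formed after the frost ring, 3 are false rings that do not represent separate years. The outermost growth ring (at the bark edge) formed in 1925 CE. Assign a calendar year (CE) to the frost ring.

1798 CE

Total growth rings = 201 + 24 + 23 = 248.
The frost ring sits at growth ring 118 from the pith, so 248 − 118 = 130 growth rings formed after it.
Removing the 3 false growth rings leaves 130 − 3 = 127 true growth rings beyond the frost ring.
1925 − 127 = 1798 CE.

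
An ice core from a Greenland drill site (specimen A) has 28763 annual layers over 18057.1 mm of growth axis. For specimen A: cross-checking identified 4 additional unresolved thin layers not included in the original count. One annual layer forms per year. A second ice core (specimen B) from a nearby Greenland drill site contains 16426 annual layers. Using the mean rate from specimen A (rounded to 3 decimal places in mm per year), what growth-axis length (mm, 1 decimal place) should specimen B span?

10315.5 mm

Specimen A: after corrections the count is 28763 + 4 = 28767 annual layers.
A: Extension rate ≈ 18057.1 / 28767 = 0.628 mm/yr.
B's length ≈ 0.628 × 16426 = 10315.5 mm.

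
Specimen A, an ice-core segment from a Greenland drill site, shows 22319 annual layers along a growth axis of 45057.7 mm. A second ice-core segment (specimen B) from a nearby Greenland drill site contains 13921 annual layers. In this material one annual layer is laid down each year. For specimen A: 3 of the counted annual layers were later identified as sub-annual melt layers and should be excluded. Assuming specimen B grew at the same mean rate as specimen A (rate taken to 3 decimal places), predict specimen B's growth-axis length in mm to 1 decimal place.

Specimen A: correcting the raw count gives 22319 − 3 = 22316 true annual layers.
A: Extension rate ≈ 45057.7 / 22316 = 2.019 mm/yr.
For B, 2.019 mm/year × 13921 years = 28106.5 mm.

28106.5 mm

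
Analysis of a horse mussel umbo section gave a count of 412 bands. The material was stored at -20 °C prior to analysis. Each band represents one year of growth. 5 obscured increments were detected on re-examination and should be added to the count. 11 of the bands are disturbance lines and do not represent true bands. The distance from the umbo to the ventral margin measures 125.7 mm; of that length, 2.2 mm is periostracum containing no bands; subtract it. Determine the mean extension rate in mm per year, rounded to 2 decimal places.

Correcting the raw count gives 412 − 11 + 5 = 406 true bands.
Net length = 125.7 − 2.2 = 123.5 mm.
Extension rate ≈ 123.5 / 406 = 0.30 mm per year.

0.30 mm per year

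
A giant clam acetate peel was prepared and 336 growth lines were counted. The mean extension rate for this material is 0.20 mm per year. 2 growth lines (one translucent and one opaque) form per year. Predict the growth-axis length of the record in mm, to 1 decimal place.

33.6 mm

Dividing by 2 growth lines per year: 336 / 2 = 168 years.
Predicted length = 0.20 mm/year × 168 years = 33.6 mm.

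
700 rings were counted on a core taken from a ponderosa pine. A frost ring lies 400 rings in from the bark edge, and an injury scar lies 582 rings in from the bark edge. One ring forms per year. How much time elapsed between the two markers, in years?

182 yr

The two markers are separated by 582 − 400 = 182 rings.
One ring per year makes the interval 182 years.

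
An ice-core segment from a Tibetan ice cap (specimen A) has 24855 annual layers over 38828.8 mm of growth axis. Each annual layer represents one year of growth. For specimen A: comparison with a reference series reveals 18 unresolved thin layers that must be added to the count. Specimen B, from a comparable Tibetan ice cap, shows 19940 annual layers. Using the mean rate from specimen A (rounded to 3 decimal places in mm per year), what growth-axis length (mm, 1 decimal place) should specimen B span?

Specimen A: true annual layer count = 24855 + 18 = 24873.
A: 38828.8 mm over 24873 years gives 38828.8 / 24873 ≈ 1.561 mm/yr.
For B, 1.561 mm/year × 19940 years = 31126.3 mm.

31126.3 mm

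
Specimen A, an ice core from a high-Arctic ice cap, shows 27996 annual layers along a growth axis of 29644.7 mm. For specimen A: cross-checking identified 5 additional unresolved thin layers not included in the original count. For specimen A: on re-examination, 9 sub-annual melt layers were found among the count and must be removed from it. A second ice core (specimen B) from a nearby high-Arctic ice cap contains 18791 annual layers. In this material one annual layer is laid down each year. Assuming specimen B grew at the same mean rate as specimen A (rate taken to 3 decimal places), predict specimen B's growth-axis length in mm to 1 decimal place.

Specimen A: correcting the raw count gives 27996 − 9 + 5 = 27992 true annual layers.
A: Extension rate ≈ 29644.7 / 27992 = 1.059 mm per year.
B's length ≈ 1.059 × 18791 = 19899.7 mm.

19899.7 mm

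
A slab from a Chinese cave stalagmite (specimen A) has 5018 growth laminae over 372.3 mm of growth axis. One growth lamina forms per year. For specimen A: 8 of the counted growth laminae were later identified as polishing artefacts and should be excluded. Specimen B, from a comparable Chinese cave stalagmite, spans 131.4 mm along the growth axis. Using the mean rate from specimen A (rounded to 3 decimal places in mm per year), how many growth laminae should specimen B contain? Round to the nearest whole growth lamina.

Specimen A: correcting the raw count gives 5018 − 8 = 5010 true growth laminae.
A: Extension rate ≈ 372.3 / 5010 = 0.074 mm/year.
For B, 131.4 / 0.074 = 1775.68 years ≈ 1776 growth laminae.

1776 growth laminae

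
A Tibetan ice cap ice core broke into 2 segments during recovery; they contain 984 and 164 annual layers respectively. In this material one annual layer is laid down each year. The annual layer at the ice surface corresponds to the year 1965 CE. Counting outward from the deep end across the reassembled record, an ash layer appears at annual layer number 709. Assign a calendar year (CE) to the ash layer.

1526 CE

Total annual layers = 984 + 164 = 1148.
Between annual layer 709 and the ice surface there are 1148 − 709 = 439 annual layers.
1965 − 439 = 1526 CE.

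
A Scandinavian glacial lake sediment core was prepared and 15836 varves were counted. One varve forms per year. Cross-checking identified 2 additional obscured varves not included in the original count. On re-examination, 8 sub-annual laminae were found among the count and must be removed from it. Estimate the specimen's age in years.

15830 yr

Correcting the raw count gives 15836 − 8 + 2 = 15830 true varves.
At one varve per year, that is 15830 years.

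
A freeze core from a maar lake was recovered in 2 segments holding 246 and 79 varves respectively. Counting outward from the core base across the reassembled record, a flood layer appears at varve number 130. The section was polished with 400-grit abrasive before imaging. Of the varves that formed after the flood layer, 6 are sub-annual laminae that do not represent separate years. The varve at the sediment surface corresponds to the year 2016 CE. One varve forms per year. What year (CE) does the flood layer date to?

Total varves = 246 + 79 = 325.
Between varve 130 and the sediment surface there are 325 − 130 = 195 varves.
Excluding 6 false varves: 195 − 6 = 189.
2016 − 189 = 1827 CE.

1827 CE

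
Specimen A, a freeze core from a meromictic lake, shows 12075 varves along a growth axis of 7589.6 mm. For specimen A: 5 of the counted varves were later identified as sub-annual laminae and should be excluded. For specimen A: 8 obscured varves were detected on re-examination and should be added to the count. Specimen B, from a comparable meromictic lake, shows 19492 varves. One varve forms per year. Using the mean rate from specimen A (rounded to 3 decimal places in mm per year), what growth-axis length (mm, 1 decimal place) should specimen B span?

Specimen A: adjusted count: 12075 − 5 + 8 = 12078 varves.
A: 7589.6 mm over 12078 years gives 7589.6 / 12078 ≈ 0.628 mm per year.
B's length ≈ 0.628 × 19492 = 12241.0 mm.

12241.0 mm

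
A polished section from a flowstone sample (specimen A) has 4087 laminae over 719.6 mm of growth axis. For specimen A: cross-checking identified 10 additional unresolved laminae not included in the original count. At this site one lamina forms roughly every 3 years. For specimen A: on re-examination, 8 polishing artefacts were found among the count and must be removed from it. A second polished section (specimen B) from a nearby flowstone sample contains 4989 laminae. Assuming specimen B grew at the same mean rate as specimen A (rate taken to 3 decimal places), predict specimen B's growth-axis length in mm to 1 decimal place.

883.1 mm

Specimen A: adjusted count: 4087 − 8 + 10 = 4089 laminae.
Specimen A: 4089 laminae at 3 years each span 4089 × 3 = 12267 years.
A: Extension rate ≈ 719.6 / 12267 = 0.059 mm/yr.
Specimen B: 4989 laminae at 3 years each span 4989 × 3 = 14967 years. Length of B = 0.059 × 14967 = 883.1 mm.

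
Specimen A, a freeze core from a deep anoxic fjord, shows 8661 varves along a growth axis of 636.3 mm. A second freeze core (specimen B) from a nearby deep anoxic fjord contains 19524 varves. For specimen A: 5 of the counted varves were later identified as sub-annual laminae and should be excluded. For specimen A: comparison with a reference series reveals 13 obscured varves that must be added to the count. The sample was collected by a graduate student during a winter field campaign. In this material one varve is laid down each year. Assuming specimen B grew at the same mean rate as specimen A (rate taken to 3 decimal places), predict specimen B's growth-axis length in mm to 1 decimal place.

1425.3 mm

Specimen A: true varve count = 8661 − 5 + 13 = 8669.
A: Extension rate ≈ 636.3 / 8669 = 0.073 mm per year.
Length of B = 0.073 × 19524 = 1425.3 mm.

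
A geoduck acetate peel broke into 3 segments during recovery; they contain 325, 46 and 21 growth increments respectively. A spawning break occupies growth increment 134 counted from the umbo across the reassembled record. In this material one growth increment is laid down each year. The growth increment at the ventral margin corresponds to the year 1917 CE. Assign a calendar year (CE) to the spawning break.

Total growth increments = 325 + 46 + 21 = 392.
392 − 134 = 258 growth increments lie beyond the spawning break toward the ventral margin.
The growth increment at the ventral margin is 1917 CE, so the spawning break dates to 1917 − 258 = 1659 CE.

1659 CE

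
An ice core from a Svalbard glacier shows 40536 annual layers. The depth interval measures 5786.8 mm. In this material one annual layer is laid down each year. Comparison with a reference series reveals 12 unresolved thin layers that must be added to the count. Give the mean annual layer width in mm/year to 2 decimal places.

Correcting the raw count gives 40536 + 12 = 40548 true annual layers.
5786.8 mm over 40548 years gives 5786.8 / 40548 ≈ 0.14 mm/year.

0.14 mm/year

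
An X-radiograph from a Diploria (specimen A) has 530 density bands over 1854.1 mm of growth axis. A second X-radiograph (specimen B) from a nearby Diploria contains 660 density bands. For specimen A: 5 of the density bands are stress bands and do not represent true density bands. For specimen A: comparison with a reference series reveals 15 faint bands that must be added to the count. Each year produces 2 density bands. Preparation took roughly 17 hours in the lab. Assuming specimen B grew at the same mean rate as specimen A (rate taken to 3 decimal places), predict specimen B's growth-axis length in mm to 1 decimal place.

2266.1 mm

Specimen A: after corrections the count is 530 − 5 + 15 = 540 density bands.
Specimen A: 540 density bands at 2 per year is 540 / 2 = 270 years.
A: 1854.1 mm over 270 years gives 1854.1 / 270 ≈ 6.867 mm per year.
Specimen B: dividing by 2 density bands per year: 660 / 2 = 330 years. For B, 6.867 mm/year × 330 years = 2266.1 mm.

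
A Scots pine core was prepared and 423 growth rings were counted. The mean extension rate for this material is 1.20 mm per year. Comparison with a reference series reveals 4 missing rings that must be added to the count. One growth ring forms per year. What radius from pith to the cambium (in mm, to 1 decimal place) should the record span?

Correcting the raw count gives 423 + 4 = 427 true growth rings.
427 years at 1.20 mm/year gives 1.20 × 427 = 512.4 mm.

512.4 mm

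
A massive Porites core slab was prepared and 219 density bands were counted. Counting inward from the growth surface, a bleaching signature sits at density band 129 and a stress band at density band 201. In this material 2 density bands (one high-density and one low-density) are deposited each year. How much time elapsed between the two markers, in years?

36 yr

Separation: 201 − 129 = 72 density bands.
Dividing by 2 density bands per year: 72 / 2 = 36 years.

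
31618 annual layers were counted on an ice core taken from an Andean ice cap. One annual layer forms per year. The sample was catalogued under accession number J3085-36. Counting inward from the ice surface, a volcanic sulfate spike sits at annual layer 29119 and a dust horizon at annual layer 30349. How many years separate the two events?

Separation: 30349 − 29119 = 1230 annual layers.
That is 1230 years at one annual layer per year.

1230 yr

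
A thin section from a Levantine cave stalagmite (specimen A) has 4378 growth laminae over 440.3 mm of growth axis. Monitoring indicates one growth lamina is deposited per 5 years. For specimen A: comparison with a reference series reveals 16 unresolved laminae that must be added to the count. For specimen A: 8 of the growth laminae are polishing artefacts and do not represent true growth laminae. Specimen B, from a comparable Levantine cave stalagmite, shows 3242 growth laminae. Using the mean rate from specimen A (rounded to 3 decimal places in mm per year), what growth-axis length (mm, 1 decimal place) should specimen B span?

Specimen A: adjusted count: 4378 − 8 + 16 = 4386 growth laminae.
Specimen A: multiplying by 5 years per growth lamina: 4386 × 5 = 21930 years.
A: Mean rate = 440.3 mm / 21930 years ≈ 0.020 mm/yr.
Specimen B: multiplying by 5 years per growth lamina: 3242 × 5 = 16210 years. Length of B = 0.020 × 16210 = 324.2 mm.

324.2 mm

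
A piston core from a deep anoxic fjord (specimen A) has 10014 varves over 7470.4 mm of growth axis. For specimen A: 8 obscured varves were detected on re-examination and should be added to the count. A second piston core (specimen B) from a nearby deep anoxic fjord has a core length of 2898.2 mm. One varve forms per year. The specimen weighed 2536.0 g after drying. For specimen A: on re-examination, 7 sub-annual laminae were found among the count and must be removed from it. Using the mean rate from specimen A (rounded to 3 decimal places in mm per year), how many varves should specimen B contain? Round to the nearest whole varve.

Specimen A: true varve count = 10014 − 7 + 8 = 10015.
A: Mean rate = 7470.4 mm / 10015 years ≈ 0.746 mm/yr.
Specimen B: 2898.2 mm / 0.746 mm per year = 3884.99 years ≈ 3885 varves.

3885 varves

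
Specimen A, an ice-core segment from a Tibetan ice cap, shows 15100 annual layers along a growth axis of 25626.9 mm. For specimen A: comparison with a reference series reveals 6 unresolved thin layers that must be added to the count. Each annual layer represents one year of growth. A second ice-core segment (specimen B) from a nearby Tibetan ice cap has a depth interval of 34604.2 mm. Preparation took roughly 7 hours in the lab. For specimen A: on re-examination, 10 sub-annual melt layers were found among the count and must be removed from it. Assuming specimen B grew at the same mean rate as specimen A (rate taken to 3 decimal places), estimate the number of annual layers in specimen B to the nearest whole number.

20379 annual layers

Specimen A: adjusted count: 15100 − 10 + 6 = 15096 annual layers.
A: Mean rate = 25626.9 mm / 15096 years ≈ 1.698 mm per year.
For B, 34604.2 / 1.698 = 20379.39 years ≈ 20379 annual layers.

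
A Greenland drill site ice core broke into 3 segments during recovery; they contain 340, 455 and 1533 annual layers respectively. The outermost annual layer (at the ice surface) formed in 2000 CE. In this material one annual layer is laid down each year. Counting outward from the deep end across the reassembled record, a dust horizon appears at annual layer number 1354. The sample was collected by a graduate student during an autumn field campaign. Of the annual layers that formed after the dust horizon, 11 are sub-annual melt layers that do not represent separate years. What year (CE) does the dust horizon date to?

1037 CE

Total annual layers = 340 + 455 + 1533 = 2328.
Between annual layer 1354 and the ice surface there are 2328 − 1354 = 974 annual layers.
Excluding 11 false annual layers: 974 − 11 = 963.
Counting back 963 years from 2000 CE places the dust horizon in 2000 − 963 = 1037 CE.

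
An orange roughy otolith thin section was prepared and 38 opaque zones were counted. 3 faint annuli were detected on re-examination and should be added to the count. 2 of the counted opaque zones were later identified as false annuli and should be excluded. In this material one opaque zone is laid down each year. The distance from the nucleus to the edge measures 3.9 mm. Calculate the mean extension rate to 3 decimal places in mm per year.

0.100 mm per year

True opaque zone count = 38 − 2 + 3 = 39.
Extension rate ≈ 3.9 / 39 = 0.100 mm per year.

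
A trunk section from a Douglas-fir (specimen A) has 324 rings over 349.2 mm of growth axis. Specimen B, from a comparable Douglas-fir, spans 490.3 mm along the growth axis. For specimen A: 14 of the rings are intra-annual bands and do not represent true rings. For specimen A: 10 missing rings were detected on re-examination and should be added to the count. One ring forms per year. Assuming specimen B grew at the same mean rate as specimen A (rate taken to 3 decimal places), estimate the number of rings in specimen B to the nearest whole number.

449 rings

Specimen A: true ring count = 324 − 14 + 10 = 320.
A: Mean rate = 349.2 mm / 320 years ≈ 1.091 mm/year.
B spans 490.3 / 1.091 = 449.40 years ≈ 449 rings.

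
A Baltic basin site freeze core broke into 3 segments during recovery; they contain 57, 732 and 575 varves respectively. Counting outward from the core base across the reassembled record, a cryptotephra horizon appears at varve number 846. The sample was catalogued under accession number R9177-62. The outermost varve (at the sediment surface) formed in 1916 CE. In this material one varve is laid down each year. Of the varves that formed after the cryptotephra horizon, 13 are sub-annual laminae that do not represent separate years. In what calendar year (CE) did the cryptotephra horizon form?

Total varves = 57 + 732 + 575 = 1364.
Between varve 846 and the sediment surface there are 1364 − 846 = 518 varves.
518 − 13 false = 505 true varves after the cryptotephra horizon.
Counting back 505 years from 1916 CE places the cryptotephra horizon in 1916 − 505 = 1411 CE.

1411 CE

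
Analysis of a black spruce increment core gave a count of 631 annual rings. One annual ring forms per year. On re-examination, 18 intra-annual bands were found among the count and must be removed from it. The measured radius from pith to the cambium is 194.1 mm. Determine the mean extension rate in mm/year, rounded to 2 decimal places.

0.32 mm/year

Correcting the raw count gives 631 − 18 = 613 true annual rings.
Extension rate ≈ 194.1 / 613 = 0.32 mm/year.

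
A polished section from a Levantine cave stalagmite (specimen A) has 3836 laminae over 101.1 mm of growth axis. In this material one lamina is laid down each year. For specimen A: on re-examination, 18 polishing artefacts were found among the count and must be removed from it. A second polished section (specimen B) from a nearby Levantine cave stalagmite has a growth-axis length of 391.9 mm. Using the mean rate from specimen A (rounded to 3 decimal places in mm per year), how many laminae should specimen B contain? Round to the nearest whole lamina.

15073 laminae

Specimen A: true lamina count = 3836 − 18 = 3818.
A: Mean rate = 101.1 mm / 3818 years ≈ 0.026 mm per year.
B spans 391.9 / 0.026 = 15073.08 years ≈ 15073 laminae.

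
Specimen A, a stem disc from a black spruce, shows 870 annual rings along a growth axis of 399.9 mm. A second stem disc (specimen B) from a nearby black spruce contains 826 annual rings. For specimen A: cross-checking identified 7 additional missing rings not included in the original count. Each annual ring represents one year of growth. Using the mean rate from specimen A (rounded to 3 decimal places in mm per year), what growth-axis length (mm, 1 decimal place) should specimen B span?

Specimen A: true annual ring count = 870 + 7 = 877.
A: 399.9 mm over 877 years gives 399.9 / 877 ≈ 0.456 mm/year.
B's length ≈ 0.456 × 826 = 376.7 mm.

376.7 mm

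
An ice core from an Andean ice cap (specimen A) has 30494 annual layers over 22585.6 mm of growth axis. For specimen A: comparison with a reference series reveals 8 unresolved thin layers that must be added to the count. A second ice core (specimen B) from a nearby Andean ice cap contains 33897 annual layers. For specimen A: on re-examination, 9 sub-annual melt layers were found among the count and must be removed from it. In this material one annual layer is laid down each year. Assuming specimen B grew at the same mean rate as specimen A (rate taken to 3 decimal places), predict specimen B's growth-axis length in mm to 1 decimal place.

Specimen A: adjusted count: 30494 − 9 + 8 = 30493 annual layers.
A: Mean rate = 22585.6 mm / 30493 years ≈ 0.741 mm/year.
For B, 0.741 mm/year × 33897 years = 25117.7 mm.

25117.7 mm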